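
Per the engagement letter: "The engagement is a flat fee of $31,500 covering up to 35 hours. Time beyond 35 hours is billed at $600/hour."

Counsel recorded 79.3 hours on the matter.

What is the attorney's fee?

$58,080.00

Flat fee: $31,500.00
Excess hours: 79.3 − 35 = 44.3
Overrun: 44.3 × $600 = $26,580.00
Total: $31,500.00 + $26,580.00 = $58,080.00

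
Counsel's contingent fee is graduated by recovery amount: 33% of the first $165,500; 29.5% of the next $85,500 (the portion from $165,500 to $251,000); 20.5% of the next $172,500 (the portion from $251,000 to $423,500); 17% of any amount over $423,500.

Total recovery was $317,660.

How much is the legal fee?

First $165,500 at 33% = $54,615.00
Next $85,500 at 29.5% = $25,222.50
Remaining $66,660 at 20.5% = $13,665.30
Fee: $54,615.00 + $25,222.50 + $13,665.30 = $93,502.80

$93,502.80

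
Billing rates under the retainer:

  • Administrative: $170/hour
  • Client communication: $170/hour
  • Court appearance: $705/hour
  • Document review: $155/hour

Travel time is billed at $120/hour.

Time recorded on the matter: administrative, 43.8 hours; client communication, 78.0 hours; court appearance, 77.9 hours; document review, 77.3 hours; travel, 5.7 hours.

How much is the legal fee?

Administrative: 43.8 × $170 = $7,446.00
Client communication: 78.0 × $170 = $13,260.00
Court appearance: 77.9 × $705 = $54,919.50
Document review: 77.3 × $155 = $11,981.50
Subtotal: $7,446.00 + $13,260.00 + $54,919.50 + $11,981.50 = $87,607.00
Travel: 5.7 × $120 = $684.00
Total: $87,607.00 + $684.00 = $88,291.00

$88,291.00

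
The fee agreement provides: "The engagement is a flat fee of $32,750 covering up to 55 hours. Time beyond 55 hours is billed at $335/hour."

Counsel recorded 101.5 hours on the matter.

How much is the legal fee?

Flat fee: $32,750.00
Excess hours: 101.5 − 55 = 46.5
Overrun: 46.5 × $335 = $15,577.50
Total: $32,750.00 + $15,577.50 = $48,327.50

$48,327.50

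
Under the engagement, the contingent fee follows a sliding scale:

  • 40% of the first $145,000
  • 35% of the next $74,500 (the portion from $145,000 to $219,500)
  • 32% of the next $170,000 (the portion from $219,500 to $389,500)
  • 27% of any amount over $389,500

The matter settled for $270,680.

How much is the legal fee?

First $145,000 at 40% = $58,000.00
Next $74,500 at 35% = $26,075.00
Remaining $51,180 at 32% = $16,377.60
Fee: $58,000.00 + $26,075.00 + $16,377.60 = $100,452.60

$100,452.60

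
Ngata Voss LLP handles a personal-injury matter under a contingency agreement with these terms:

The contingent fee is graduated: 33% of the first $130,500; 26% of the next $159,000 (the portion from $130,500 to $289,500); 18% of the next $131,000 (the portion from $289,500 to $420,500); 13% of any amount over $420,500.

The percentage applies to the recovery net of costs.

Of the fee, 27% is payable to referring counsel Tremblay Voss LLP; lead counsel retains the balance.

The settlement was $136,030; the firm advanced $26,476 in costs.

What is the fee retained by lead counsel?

$26,391.56

Fee base (net of costs): $136,030 − $26,476 = $109,554
First $109,554 at 33% = $36,152.82
Referral share: 27% of $36,152.82 = $9,761.26; lead counsel retains $36,152.82 − $9,761.26 = $26,391.56.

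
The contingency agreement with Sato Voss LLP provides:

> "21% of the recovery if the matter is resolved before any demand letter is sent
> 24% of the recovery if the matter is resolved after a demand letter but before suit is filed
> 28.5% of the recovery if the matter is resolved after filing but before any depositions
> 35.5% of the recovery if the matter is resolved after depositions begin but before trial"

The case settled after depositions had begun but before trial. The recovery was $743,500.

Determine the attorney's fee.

$263,942.50

The matter settled after depositions had begun but before trial, so the 35.5% rate applies.
$743,500 × 35.5% = $263,942.50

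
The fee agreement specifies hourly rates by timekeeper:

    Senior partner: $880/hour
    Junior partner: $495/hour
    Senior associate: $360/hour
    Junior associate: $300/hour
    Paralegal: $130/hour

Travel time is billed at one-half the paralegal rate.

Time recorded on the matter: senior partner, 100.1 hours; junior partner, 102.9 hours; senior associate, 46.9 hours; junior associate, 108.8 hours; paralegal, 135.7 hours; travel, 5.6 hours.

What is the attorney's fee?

$206,552.50

Senior partner: 100.1 × $880 = $88,088.00
Junior partner: 102.9 × $495 = $50,935.50
Senior associate: 46.9 × $360 = $16,884.00
Junior associate: 108.8 × $300 = $32,640.00
Paralegal: 135.7 × $130 = $17,641.00
Subtotal: $88,088.00 + $50,935.50 + $16,884.00 + $32,640.00 + $17,641.00 = $206,188.50
Travel: 5.6 × ($130 ÷ 2) = 5.6 × $65.00 = $364.00
Total: $206,188.50 + $364.00 = $206,552.50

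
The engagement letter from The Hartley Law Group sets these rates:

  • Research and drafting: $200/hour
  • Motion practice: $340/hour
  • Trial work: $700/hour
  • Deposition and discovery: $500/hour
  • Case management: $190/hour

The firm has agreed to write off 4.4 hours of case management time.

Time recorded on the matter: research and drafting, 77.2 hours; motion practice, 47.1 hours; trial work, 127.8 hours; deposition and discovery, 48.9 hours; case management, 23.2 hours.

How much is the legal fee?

$148,936.00

Research and drafting: 77.2 × $200 = $15,440.00
Motion practice: 47.1 × $340 = $16,014.00
Trial work: 127.8 × $700 = $89,460.00
Deposition and discovery: 48.9 × $500 = $24,450.00
Case management: 23.2 × $190 = $4,408.00
Subtotal: $149,772.00
Write-off: 4.4 × $190 = $836.00
Total: $149,772.00 − $836.00 = $148,936.00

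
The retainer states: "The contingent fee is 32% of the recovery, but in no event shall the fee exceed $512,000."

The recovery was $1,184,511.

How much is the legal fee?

32% of $1,184,511 = $379,043.52
That is under the $512,000 cap.

$379,043.52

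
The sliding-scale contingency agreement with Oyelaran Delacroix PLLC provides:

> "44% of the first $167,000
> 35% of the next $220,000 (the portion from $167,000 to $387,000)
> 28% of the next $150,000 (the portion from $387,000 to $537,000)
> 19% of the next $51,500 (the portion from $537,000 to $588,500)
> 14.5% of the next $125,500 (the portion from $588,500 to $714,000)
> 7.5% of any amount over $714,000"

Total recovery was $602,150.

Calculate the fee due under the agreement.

First $167,000 at 44% = $73,480.00
Next $220,000 at 35% = $77,000.00
Next $150,000 at 28% = $42,000.00
Next $51,500 at 19% = $9,785.00
Remaining $13,650 at 14.5% = $1,979.25
Fee: $73,480.00 + $77,000.00 + $42,000.00 + $9,785.00 + $1,979.25 = $204,244.25

$204,244.25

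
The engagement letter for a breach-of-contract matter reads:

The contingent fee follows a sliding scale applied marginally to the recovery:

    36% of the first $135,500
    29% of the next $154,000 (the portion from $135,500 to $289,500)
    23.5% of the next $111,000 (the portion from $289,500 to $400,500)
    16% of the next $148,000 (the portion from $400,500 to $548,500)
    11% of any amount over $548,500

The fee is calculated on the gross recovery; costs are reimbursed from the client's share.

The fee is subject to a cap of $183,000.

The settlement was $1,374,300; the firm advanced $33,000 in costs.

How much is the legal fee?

Fee base is the gross recovery, $1,374,300; costs are reimbursed separately.
First $135,500 at 36% = $48,780.00
Next $154,000 at 29% = $44,660.00
Next $111,000 at 23.5% = $26,085.00
Next $148,000 at 16% = $23,680.00
Remaining $825,800 at 11% = $90,838.00
Fee: $48,780.00 + $44,660.00 + $26,085.00 + $23,680.00 + $90,838.00 = $234,043.00
$234,043.00 exceeds the $183,000 cap, so the fee is capped at $183,000.00.

$183,000.00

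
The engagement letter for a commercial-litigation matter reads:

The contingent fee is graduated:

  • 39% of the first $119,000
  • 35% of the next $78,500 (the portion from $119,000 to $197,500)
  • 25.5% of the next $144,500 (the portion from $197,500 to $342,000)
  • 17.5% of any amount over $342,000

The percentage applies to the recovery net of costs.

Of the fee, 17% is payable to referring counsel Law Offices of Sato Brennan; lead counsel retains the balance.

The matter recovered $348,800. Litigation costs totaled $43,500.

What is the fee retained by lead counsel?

Fee base (net of costs): $348,800 − $43,500 = $305,300
First $119,000 at 39% = $46,410.00
Next $78,500 at 35% = $27,475.00
Remaining $107,800 at 25.5% = $27,489.00
Fee: $46,410.00 + $27,475.00 + $27,489.00 = $101,374.00
Referral share: 17% of $101,374.00 = $17,233.58; lead counsel retains $101,374.00 − $17,233.58 = $84,140.42.

$84,140.42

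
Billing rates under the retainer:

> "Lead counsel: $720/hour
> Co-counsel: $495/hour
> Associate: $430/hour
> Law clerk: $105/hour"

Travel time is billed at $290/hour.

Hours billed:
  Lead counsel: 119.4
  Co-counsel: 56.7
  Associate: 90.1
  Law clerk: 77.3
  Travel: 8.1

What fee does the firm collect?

$163,243.00

Lead counsel: 119.4 × $720 = $85,968.00
Co-counsel: 56.7 × $495 = $28,066.50
Associate: 90.1 × $430 = $38,743.00
Law clerk: 77.3 × $105 = $8,116.50
Subtotal: $85,968.00 + $28,066.50 + $38,743.00 + $8,116.50 = $160,894.00
Travel: 8.1 × $290 = $2,349.00
Total: $160,894.00 + $2,349.00 = $163,243.00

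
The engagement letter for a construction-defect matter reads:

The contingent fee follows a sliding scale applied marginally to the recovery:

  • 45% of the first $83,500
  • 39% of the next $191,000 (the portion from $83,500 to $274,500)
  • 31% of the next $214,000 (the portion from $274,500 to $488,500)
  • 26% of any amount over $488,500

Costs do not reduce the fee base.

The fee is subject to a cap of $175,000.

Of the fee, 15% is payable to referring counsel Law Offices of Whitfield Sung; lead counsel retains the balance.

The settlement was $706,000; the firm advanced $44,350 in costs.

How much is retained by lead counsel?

Fee base is the gross recovery, $706,000; costs are reimbursed separately.
First $83,500 at 45% = $37,575.00
Next $191,000 at 39% = $74,490.00
Next $214,000 at 31% = $66,340.00
Remaining $217,500 at 26% = $56,550.00
Fee: $37,575.00 + $74,490.00 + $66,340.00 + $56,550.00 = $234,955.00
$234,955.00 exceeds the $175,000 cap, so the fee is capped at $175,000.00.
Referral share: 15% of $175,000.00 = $26,250.00; lead counsel retains $175,000.00 − $26,250.00 = $148,750.00.

$148,750.00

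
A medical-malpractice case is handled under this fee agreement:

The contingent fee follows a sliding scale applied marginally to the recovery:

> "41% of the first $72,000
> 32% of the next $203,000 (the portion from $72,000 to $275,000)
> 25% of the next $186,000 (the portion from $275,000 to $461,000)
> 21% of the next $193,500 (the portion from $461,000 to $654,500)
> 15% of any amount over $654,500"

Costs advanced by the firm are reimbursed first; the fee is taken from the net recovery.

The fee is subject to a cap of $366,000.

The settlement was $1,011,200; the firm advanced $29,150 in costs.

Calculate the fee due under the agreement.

Fee base (net of costs): $1,011,200 − $29,150 = $982,050
First $72,000 at 41% = $29,520.00
Next $203,000 at 32% = $64,960.00
Next $186,000 at 25% = $46,500.00
Next $193,500 at 21% = $40,635.00
Remaining $327,550 at 15% = $49,132.50
Fee: $29,520.00 + $64,960.00 + $46,500.00 + $40,635.00 + $49,132.50 = $230,747.50
$230,747.50 is under the $366,000 cap.

$230,747.50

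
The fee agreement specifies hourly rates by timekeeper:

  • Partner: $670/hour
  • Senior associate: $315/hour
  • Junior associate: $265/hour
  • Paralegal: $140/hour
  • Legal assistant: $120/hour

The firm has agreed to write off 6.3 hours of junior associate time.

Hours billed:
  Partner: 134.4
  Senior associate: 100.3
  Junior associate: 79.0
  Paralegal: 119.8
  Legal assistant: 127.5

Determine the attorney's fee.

$172,980.00

Partner: 134.4 × $670 = $90,048.00
Senior associate: 100.3 × $315 = $31,594.50
Junior associate: 79.0 × $265 = $20,935.00
Paralegal: 119.8 × $140 = $16,772.00
Legal assistant: 127.5 × $120 = $15,300.00
Subtotal: $174,649.50
Write-off: 6.3 × $265 = $1,669.50
Total: $174,649.50 − $1,669.50 = $172,980.00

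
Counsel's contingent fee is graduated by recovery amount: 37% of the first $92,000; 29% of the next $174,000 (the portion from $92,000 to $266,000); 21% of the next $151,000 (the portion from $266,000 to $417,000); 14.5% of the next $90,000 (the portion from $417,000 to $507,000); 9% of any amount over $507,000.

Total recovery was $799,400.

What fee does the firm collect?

First $92,000 at 37% = $34,040.00
Next $174,000 at 29% = $50,460.00
Next $151,000 at 21% = $31,710.00
Next $90,000 at 14.5% = $13,050.00
Remaining $292,400 at 9% = $26,316.00
Fee: $34,040.00 + $50,460.00 + $31,710.00 + $13,050.00 + $26,316.00 = $155,576.00

$155,576.00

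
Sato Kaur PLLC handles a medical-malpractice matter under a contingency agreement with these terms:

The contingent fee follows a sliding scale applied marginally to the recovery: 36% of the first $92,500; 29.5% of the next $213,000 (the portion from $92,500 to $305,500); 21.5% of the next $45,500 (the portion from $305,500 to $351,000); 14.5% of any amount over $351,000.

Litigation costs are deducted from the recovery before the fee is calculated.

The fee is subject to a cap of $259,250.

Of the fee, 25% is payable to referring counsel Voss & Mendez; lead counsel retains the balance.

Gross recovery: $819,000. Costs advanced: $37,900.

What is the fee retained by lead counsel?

Fee base (net of costs): $819,000 − $37,900 = $781,100
First $92,500 at 36% = $33,300.00
Next $213,000 at 29.5% = $62,835.00
Next $45,500 at 21.5% = $9,782.50
Remaining $430,100 at 14.5% = $62,364.50
Fee: $33,300.00 + $62,835.00 + $9,782.50 + $62,364.50 = $168,282.00
$168,282.00 is under the $259,250 cap.
Referral share: 25% of $168,282.00 = $42,070.50; lead counsel retains $168,282.00 − $42,070.50 = $126,211.50.

$126,211.50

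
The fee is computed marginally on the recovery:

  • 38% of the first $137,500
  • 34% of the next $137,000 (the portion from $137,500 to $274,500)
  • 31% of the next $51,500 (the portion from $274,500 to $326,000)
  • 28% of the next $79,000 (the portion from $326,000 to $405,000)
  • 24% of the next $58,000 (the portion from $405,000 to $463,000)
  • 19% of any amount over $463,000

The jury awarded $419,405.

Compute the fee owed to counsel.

First $137,500 at 38% = $52,250.00
Next $137,000 at 34% = $46,580.00
Next $51,500 at 31% = $15,965.00
Next $79,000 at 28% = $22,120.00
Remaining $14,405 at 24% = $3,457.20
Fee: $52,250.00 + $46,580.00 + $15,965.00 + $22,120.00 + $3,457.20 = $140,372.20

$140,372.20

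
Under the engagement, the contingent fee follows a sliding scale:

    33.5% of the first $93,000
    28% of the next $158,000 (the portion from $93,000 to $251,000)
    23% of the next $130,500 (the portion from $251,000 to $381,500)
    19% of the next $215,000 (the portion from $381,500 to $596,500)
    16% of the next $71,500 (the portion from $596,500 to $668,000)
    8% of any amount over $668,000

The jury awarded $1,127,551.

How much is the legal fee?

$194,464.08

First $93,000 at 33.5% = $31,155.00
Next $158,000 at 28% = $44,240.00
Next $130,500 at 23% = $30,015.00
Next $215,000 at 19% = $40,850.00
Next $71,500 at 16% = $11,440.00
Remaining $459,551 at 8% = $36,764.08
Fee: $31,155.00 + $44,240.00 + $30,015.00 + $40,850.00 + $11,440.00 + $36,764.08 = $194,464.08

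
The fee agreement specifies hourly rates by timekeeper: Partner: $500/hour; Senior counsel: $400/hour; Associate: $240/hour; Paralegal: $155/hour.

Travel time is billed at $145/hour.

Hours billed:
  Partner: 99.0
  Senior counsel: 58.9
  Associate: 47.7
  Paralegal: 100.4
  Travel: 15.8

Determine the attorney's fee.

Partner: 99.0 × $500 = $49,500.00
Senior counsel: 58.9 × $400 = $23,560.00
Associate: 47.7 × $240 = $11,448.00
Paralegal: 100.4 × $155 = $15,562.00
Subtotal: $49,500.00 + $23,560.00 + $11,448.00 + $15,562.00 = $100,070.00
Travel: 15.8 × $145 = $2,291.00
Total: $100,070.00 + $2,291.00 = $102,361.00

$102,361.00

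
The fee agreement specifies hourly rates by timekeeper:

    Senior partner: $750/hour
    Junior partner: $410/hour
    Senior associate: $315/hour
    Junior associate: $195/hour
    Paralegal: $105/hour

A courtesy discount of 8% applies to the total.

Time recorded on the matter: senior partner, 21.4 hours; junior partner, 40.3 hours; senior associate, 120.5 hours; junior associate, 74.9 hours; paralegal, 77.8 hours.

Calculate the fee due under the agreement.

Senior partner: 21.4 × $750 = $16,050.00
Junior partner: 40.3 × $410 = $16,523.00
Senior associate: 120.5 × $315 = $37,957.50
Junior associate: 74.9 × $195 = $14,605.50
Paralegal: 77.8 × $105 = $8,169.00
Subtotal: $93,305.00
Less 8% discount: −$7,464.40
Total: $93,305.00 − $7,464.40 = $85,840.60

$85,840.60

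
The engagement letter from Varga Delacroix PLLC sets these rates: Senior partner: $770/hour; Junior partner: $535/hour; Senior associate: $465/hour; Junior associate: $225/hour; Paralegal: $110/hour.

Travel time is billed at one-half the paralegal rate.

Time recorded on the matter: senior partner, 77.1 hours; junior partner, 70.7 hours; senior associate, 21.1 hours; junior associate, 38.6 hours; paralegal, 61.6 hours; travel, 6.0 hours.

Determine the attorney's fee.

Senior partner: 77.1 × $770 = $59,367.00
Junior partner: 70.7 × $535 = $37,824.50
Senior associate: 21.1 × $465 = $9,811.50
Junior associate: 38.6 × $225 = $8,685.00
Paralegal: 61.6 × $110 = $6,776.00
Subtotal: $59,367.00 + $37,824.50 + $9,811.50 + $8,685.00 + $6,776.00 = $122,464.00
Travel: 6.0 × ($110 ÷ 2) = 6.0 × $55.00 = $330.00
Total: $122,464.00 + $330.00 = $122,794.00

$122,794.00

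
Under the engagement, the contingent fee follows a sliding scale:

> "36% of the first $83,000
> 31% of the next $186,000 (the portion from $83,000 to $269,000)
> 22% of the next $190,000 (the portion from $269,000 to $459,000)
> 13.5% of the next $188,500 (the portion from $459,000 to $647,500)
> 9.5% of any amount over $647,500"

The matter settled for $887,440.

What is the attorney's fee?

First $83,000 at 36% = $29,880.00
Next $186,000 at 31% = $57,660.00
Next $190,000 at 22% = $41,800.00
Next $188,500 at 13.5% = $25,447.50
Remaining $239,940 at 9.5% = $22,794.30
Fee: $29,880.00 + $57,660.00 + $41,800.00 + $25,447.50 + $22,794.30 = $177,581.80

$177,581.80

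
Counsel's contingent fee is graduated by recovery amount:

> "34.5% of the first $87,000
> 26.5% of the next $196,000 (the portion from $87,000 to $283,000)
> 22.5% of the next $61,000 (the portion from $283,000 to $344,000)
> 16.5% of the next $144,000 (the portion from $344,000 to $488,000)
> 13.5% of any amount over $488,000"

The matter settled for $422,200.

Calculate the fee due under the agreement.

First $87,000 at 34.5% = $30,015.00
Next $196,000 at 26.5% = $51,940.00
Next $61,000 at 22.5% = $13,725.00
Remaining $78,200 at 16.5% = $12,903.00
Fee: $30,015.00 + $51,940.00 + $13,725.00 + $12,903.00 = $108,583.00

$108,583.00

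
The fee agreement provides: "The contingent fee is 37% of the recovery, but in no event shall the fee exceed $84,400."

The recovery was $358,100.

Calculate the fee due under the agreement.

37% of $358,100 = $132,497.00
That exceeds the $84,400 cap, so the fee is capped at $84,400.

$84,400.00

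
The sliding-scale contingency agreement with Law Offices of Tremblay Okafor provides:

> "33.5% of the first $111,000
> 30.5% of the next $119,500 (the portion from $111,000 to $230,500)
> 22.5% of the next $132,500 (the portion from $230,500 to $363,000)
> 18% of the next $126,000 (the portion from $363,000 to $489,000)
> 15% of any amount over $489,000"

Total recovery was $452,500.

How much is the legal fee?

$119,555.00

First $111,000 at 33.5% = $37,185.00
Next $119,500 at 30.5% = $36,447.50
Next $132,500 at 22.5% = $29,812.50
Remaining $89,500 at 18% = $16,110.00
Fee: $37,185.00 + $36,447.50 + $29,812.50 + $16,110.00 = $119,555.00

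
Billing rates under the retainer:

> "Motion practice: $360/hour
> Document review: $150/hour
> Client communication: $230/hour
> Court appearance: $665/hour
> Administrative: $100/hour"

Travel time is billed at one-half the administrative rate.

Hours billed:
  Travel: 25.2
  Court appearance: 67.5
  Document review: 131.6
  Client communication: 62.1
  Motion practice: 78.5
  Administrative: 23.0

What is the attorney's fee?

$110,730.50

Motion practice: 78.5 × $360 = $28,260.00
Document review: 131.6 × $150 = $19,740.00
Client communication: 62.1 × $230 = $14,283.00
Court appearance: 67.5 × $665 = $44,887.50
Administrative: 23.0 × $100 = $2,300.00
Subtotal: $28,260.00 + $19,740.00 + $14,283.00 + $44,887.50 + $2,300.00 = $109,470.50
Travel: 25.2 × ($100 ÷ 2) = 25.2 × $50.00 = $1,260.00
Total: $109,470.50 + $1,260.00 = $110,730.50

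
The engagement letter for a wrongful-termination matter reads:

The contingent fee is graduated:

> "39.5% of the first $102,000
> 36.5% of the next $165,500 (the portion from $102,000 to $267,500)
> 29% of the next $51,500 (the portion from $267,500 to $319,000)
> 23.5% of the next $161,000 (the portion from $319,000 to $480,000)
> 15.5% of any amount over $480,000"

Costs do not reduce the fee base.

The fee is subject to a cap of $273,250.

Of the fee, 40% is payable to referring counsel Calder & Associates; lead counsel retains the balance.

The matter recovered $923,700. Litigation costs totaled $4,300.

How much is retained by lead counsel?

Fee base is the gross recovery, $923,700; costs are reimbursed separately.
First $102,000 at 39.5% = $40,290.00
Next $165,500 at 36.5% = $60,407.50
Next $51,500 at 29% = $14,935.00
Next $161,000 at 23.5% = $37,835.00
Remaining $443,700 at 15.5% = $68,773.50
Fee: $40,290.00 + $60,407.50 + $14,935.00 + $37,835.00 + $68,773.50 = $222,241.00
$222,241.00 is under the $273,250 cap.
Referral share: 40% of $222,241.00 = $88,896.40; lead counsel retains $222,241.00 − $88,896.40 = $133,344.60.

$133,344.60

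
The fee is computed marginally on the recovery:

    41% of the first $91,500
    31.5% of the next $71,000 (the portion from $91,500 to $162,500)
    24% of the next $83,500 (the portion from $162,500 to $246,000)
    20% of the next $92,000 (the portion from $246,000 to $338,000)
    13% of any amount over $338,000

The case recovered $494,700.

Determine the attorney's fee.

$118,691.00

First $91,500 at 41% = $37,515.00
Next $71,000 at 31.5% = $22,365.00
Next $83,500 at 24% = $20,040.00
Next $92,000 at 20% = $18,400.00
Remaining $156,700 at 13% = $20,371.00
Fee: $37,515.00 + $22,365.00 + $20,040.00 + $18,400.00 + $20,371.00 = $118,691.00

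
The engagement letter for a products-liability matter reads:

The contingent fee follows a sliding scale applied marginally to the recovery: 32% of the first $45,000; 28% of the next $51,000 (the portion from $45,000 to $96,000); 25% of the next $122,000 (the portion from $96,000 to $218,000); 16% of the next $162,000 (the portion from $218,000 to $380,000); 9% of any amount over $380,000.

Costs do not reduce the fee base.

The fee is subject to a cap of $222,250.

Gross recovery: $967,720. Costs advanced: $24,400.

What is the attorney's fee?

Fee base is the gross recovery, $967,720; costs are reimbursed separately.
First $45,000 at 32% = $14,400.00
Next $51,000 at 28% = $14,280.00
Next $122,000 at 25% = $30,500.00
Next $162,000 at 16% = $25,920.00
Remaining $587,720 at 9% = $52,894.80
Fee: $14,400.00 + $14,280.00 + $30,500.00 + $25,920.00 + $52,894.80 = $137,994.80
$137,994.80 is under the $222,250 cap.

$137,994.80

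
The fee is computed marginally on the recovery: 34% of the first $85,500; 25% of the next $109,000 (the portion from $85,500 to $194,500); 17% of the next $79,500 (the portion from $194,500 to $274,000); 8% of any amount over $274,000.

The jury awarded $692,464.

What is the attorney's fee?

$103,312.12

First $85,500 at 34% = $29,070.00
Next $109,000 at 25% = $27,250.00
Next $79,500 at 17% = $13,515.00
Remaining $418,464 at 8% = $33,477.12
Fee: $29,070.00 + $27,250.00 + $13,515.00 + $33,477.12 = $103,312.12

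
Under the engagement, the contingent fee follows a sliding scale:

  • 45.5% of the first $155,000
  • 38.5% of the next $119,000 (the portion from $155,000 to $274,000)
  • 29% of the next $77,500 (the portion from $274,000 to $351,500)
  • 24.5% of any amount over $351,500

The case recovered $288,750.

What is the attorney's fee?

$120,617.50

First $155,000 at 45.5% = $70,525.00
Next $119,000 at 38.5% = $45,815.00
Remaining $14,750 at 29% = $4,277.50
Fee: $70,525.00 + $45,815.00 + $4,277.50 = $120,617.50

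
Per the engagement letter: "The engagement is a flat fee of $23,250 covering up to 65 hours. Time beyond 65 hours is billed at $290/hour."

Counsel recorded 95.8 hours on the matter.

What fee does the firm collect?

Flat fee: $23,250.00
Excess hours: 95.8 − 65 = 30.8
Overrun: 30.8 × $290 = $8,932.00
Total: $23,250.00 + $8,932.00 = $32,182.00

$32,182.00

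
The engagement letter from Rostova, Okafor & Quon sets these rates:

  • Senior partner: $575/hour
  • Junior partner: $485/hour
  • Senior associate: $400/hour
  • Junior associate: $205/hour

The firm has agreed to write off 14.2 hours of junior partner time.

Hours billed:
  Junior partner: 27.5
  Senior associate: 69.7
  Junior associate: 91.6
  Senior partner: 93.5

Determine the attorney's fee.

$106,871.00

Senior partner: 93.5 × $575 = $53,762.50
Junior partner: 27.5 × $485 = $13,337.50
Senior associate: 69.7 × $400 = $27,880.00
Junior associate: 91.6 × $205 = $18,778.00
Subtotal: $113,758.00
Write-off: 14.2 × $485 = $6,887.00
Total: $113,758.00 − $6,887.00 = $106,871.00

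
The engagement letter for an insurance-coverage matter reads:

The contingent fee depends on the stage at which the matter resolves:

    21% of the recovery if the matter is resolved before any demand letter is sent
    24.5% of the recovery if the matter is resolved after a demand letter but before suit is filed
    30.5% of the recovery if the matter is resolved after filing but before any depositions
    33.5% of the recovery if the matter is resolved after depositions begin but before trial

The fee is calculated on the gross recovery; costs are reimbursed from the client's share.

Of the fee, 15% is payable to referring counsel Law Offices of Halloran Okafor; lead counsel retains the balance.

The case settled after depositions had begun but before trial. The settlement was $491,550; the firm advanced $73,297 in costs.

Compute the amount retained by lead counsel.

Fee base is the gross recovery, $491,550; costs are reimbursed separately.
The matter settled after depositions had begun but before trial, so the 33.5% rate applies.
$491,550 × 33.5% = $164,669.25
Referral share: 15% of $164,669.25 = $24,700.39; lead counsel retains $164,669.25 − $24,700.39 = $139,968.86.

$139,968.86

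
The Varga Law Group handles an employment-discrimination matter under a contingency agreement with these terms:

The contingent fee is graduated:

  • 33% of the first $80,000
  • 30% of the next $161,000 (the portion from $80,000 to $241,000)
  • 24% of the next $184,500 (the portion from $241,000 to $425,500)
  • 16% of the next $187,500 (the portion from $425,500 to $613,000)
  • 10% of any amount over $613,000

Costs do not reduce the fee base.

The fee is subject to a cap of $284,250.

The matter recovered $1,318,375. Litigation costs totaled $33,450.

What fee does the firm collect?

Fee base is the gross recovery, $1,318,375; costs are reimbursed separately.
First $80,000 at 33% = $26,400.00
Next $161,000 at 30% = $48,300.00
Next $184,500 at 24% = $44,280.00
Next $187,500 at 16% = $30,000.00
Remaining $705,375 at 10% = $70,537.50
Fee: $26,400.00 + $48,300.00 + $44,280.00 + $30,000.00 + $70,537.50 = $219,517.50
$219,517.50 is under the $284,250 cap.

$219,517.50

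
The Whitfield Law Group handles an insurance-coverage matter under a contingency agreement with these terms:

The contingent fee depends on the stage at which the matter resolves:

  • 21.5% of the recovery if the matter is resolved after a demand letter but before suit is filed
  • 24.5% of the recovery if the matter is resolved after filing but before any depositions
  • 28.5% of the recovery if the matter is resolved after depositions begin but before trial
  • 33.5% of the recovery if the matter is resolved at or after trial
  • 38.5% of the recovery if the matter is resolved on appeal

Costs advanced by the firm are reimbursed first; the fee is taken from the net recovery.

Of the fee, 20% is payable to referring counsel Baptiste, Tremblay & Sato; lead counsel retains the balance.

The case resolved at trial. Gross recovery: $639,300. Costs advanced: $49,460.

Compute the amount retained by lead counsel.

$158,077.12

Fee base (net of costs): $639,300 − $49,460 = $589,840
The matter resolved at trial, so the 33.5% rate applies.
$589,840 × 33.5% = $197,596.40
Referral share: 20% of $197,596.40 = $39,519.28; lead counsel retains $197,596.40 − $39,519.28 = $158,077.12.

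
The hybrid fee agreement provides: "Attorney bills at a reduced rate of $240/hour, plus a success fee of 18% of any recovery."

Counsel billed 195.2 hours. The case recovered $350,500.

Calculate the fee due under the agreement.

$109,938.00

Hourly: 195.2 × $240 = $46,848.00
Success fee: 18% of $350,500 = $63,090.00
Total: $46,848.00 + $63,090.00 = $109,938.00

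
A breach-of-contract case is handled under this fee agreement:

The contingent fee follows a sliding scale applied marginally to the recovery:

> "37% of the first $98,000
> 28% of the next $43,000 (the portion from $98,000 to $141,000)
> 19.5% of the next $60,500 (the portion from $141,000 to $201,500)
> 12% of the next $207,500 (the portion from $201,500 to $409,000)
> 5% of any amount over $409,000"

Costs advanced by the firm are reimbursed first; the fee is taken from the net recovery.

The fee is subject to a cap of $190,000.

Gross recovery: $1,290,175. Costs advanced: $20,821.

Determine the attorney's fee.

$128,015.20

Fee base (net of costs): $1,290,175 − $20,821 = $1,269,354
First $98,000 at 37% = $36,260.00
Next $43,000 at 28% = $12,040.00
Next $60,500 at 19.5% = $11,797.50
Next $207,500 at 12% = $24,900.00
Remaining $860,354 at 5% = $43,017.70
Fee: $36,260.00 + $12,040.00 + $11,797.50 + $24,900.00 + $43,017.70 = $128,015.20
$128,015.20 is under the $190,000 cap.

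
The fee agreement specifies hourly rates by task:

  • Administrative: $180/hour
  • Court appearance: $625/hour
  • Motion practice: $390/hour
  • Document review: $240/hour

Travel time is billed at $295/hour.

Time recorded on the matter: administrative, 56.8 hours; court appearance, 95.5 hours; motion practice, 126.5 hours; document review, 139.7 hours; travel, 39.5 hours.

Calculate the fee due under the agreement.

$164,427.00

Administrative: 56.8 × $180 = $10,224.00
Court appearance: 95.5 × $625 = $59,687.50
Motion practice: 126.5 × $390 = $49,335.00
Document review: 139.7 × $240 = $33,528.00
Subtotal: $10,224.00 + $59,687.50 + $49,335.00 + $33,528.00 = $152,774.50
Travel: 39.5 × $295 = $11,652.50
Total: $152,774.50 + $11,652.50 = $164,427.00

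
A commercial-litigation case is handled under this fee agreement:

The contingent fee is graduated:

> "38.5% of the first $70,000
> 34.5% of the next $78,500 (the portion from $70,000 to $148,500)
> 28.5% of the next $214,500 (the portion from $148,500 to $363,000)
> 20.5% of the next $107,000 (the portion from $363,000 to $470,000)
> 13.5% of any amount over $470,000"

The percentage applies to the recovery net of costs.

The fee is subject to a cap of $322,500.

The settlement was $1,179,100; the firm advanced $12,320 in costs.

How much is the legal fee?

$231,165.30

Fee base (net of costs): $1,179,100 − $12,320 = $1,166,780
First $70,000 at 38.5% = $26,950.00
Next $78,500 at 34.5% = $27,082.50
Next $214,500 at 28.5% = $61,132.50
Next $107,000 at 20.5% = $21,935.00
Remaining $696,780 at 13.5% = $94,065.30
Fee: $26,950.00 + $27,082.50 + $61,132.50 + $21,935.00 + $94,065.30 = $231,165.30
$231,165.30 is under the $322,500 cap.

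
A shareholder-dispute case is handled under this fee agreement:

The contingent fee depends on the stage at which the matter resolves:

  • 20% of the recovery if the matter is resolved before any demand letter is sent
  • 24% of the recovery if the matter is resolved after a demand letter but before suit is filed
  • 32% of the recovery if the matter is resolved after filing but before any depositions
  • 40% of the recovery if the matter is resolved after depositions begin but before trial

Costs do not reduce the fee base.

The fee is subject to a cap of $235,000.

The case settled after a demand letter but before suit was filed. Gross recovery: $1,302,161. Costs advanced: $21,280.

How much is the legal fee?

Fee base is the gross recovery, $1,302,161; costs are reimbursed separately.
The matter settled after a demand letter but before suit was filed, so the 24% rate applies.
$1,302,161 × 24% = $312,518.64
$312,518.64 exceeds the $235,000 cap, so the fee is capped at $235,000.00.

$235,000.00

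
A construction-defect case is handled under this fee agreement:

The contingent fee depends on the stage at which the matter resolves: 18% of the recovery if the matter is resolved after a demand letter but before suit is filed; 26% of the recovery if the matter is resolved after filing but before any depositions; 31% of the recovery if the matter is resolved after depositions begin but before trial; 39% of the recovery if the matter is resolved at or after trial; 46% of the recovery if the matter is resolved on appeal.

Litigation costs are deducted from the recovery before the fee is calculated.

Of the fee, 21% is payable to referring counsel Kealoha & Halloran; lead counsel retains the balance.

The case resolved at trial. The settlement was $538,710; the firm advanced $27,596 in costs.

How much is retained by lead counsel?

Fee base (net of costs): $538,710 − $27,596 = $511,114
The matter resolved at trial, so the 39% rate applies.
$511,114 × 39% = $199,334.46
Referral share: 21% of $199,334.46 = $41,860.24; lead counsel retains $199,334.46 − $41,860.24 = $157,474.22.

$157,474.22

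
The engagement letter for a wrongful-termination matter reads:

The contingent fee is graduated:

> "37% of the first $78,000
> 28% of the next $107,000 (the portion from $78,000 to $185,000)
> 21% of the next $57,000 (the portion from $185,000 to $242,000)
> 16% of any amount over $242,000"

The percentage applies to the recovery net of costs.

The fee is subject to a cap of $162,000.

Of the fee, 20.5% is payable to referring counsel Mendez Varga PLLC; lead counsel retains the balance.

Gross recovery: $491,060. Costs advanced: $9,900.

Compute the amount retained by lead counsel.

$86,699.20

Fee base (net of costs): $491,060 − $9,900 = $481,160
First $78,000 at 37% = $28,860.00
Next $107,000 at 28% = $29,960.00
Next $57,000 at 21% = $11,970.00
Remaining $239,160 at 16% = $38,265.60
Fee: $28,860.00 + $29,960.00 + $11,970.00 + $38,265.60 = $109,055.60
$109,055.60 is under the $162,000 cap.
Referral share: 20.5% of $109,055.60 = $22,356.40; lead counsel retains $109,055.60 − $22,356.40 = $86,699.20.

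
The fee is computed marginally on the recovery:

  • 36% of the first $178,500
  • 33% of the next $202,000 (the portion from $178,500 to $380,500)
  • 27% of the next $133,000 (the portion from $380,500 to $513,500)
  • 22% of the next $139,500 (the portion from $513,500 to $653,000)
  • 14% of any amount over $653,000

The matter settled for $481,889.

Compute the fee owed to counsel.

$158,295.03

First $178,500 at 36% = $64,260.00
Next $202,000 at 33% = $66,660.00
Remaining $101,389 at 27% = $27,375.03
Fee: $64,260.00 + $66,660.00 + $27,375.03 = $158,295.03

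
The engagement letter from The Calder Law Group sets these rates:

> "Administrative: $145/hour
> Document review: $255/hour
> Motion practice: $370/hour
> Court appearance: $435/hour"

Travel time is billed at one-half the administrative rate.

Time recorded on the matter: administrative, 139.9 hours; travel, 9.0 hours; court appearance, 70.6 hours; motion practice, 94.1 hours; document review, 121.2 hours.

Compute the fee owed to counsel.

$117,372.00

Administrative: 139.9 × $145 = $20,285.50
Document review: 121.2 × $255 = $30,906.00
Motion practice: 94.1 × $370 = $34,817.00
Court appearance: 70.6 × $435 = $30,711.00
Subtotal: $20,285.50 + $30,906.00 + $34,817.00 + $30,711.00 = $116,719.50
Travel: 9.0 × ($145 ÷ 2) = 9.0 × $72.50 = $652.50
Total: $116,719.50 + $652.50 = $117,372.00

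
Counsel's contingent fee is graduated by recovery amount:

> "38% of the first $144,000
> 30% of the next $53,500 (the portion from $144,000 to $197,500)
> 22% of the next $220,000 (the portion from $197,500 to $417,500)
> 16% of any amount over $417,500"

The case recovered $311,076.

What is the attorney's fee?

$95,756.72

First $144,000 at 38% = $54,720.00
Next $53,500 at 30% = $16,050.00
Remaining $113,576 at 22% = $24,986.72
Fee: $54,720.00 + $16,050.00 + $24,986.72 = $95,756.72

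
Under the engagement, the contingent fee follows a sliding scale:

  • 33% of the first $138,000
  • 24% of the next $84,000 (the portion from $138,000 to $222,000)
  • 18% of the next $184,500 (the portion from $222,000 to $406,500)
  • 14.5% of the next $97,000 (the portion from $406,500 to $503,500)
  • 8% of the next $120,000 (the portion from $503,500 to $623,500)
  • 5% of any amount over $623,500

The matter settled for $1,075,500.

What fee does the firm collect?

$145,175.00

First $138,000 at 33% = $45,540.00
Next $84,000 at 24% = $20,160.00
Next $184,500 at 18% = $33,210.00
Next $97,000 at 14.5% = $14,065.00
Next $120,000 at 8% = $9,600.00
Remaining $452,000 at 5% = $22,600.00
Fee: $45,540.00 + $20,160.00 + $33,210.00 + $14,065.00 + $9,600.00 + $22,600.00 = $145,175.00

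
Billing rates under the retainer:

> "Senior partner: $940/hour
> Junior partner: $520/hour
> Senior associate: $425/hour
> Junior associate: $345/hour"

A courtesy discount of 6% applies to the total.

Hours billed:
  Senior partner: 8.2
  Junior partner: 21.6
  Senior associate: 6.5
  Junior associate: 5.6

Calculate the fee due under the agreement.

$22,216.43

Senior partner: 8.2 × $940 = $7,708.00
Junior partner: 21.6 × $520 = $11,232.00
Senior associate: 6.5 × $425 = $2,762.50
Junior associate: 5.6 × $345 = $1,932.00
Subtotal: $23,634.50
Less 6% discount: −$1,418.07
Total: $23,634.50 − $1,418.07 = $22,216.43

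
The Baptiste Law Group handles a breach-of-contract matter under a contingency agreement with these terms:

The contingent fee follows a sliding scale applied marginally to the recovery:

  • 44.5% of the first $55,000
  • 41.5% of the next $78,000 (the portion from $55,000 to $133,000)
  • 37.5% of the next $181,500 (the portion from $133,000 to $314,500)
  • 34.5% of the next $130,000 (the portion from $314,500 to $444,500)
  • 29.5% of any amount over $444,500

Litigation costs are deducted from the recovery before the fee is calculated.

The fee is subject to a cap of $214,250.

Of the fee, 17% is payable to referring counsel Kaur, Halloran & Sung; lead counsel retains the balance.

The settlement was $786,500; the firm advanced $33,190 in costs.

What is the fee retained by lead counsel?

Fee base (net of costs): $786,500 − $33,190 = $753,310
First $55,000 at 44.5% = $24,475.00
Next $78,000 at 41.5% = $32,370.00
Next $181,500 at 37.5% = $68,062.50
Next $130,000 at 34.5% = $44,850.00
Remaining $308,810 at 29.5% = $91,098.95
Fee: $24,475.00 + $32,370.00 + $68,062.50 + $44,850.00 + $91,098.95 = $260,856.45
$260,856.45 exceeds the $214,250 cap, so the fee is capped at $214,250.00.
Referral share: 17% of $214,250.00 = $36,422.50; lead counsel retains $214,250.00 − $36,422.50 = $177,827.50.

$177,827.50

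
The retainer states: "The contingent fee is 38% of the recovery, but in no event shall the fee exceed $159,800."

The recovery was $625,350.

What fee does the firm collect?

38% of $625,350 = $237,633.00
That exceeds the $159,800 cap, so the fee is capped at $159,800.

$159,800.00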